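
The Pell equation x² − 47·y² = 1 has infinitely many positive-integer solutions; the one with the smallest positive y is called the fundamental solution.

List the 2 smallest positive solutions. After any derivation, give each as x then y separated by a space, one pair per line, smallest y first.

48 7
4607 672

d=47: √d = [6; 1,5,1,12] (ℓ=4, even), read p_3/q_3
i=0: a=6 ⇒ p=6, q=1
i=1: a=1 ⇒ p=7, q=1
i=2: a=5 ⇒ p=41, q=6
i=3: a=1 ⇒ p=48, q=7
(x₁, y₁) = (48, 7);  48² − 47·7² = 1 ✓
(x_2, y_2) = (48·48 + 47·7·7, 48·7 + 7·48) = (4607, 672)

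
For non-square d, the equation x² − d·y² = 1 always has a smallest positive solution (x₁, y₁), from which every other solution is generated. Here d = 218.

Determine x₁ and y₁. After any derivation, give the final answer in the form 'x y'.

√218 → a₀=14, period (1,3,3,1,28); ℓ=5 odd so k=9
a_0=14:  p_0=14·1+0=14,  q_0=14·0+1=1
…
a_2=3:  p_2=3·15+14=59,  q_2=3·1+1=4
a_3=3:  p_3=3·59+15=192,  q_3=3·4+1=13
…
a_5=28:  p_5=28·251+192=7220,  q_5=28·17+13=489
a_6=1:  p_6=1·7220+251=7471,  q_6=1·489+17=506
a_7=3:  p_7=3·7471+7220=29633,  q_7=3·506+489=2007
a_8=3:  p_8=3·29633+7471=96370,  q_8=3·2007+506=6527
a_9=1:  p_9=1·96370+29633=126003,  q_9=1·6527+2007=8534
fundamental: x₁=126003, y₁=8534  (since 15876756009 − 218·72829156 = 1)

126003 8534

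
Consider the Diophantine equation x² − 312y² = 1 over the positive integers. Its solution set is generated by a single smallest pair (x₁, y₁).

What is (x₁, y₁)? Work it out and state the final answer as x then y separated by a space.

53 3

√312 = [17; 1,1,1,34, …], period ℓ=4 (even) → k=3
i=0: a=17 ⇒ p=17, q=1
…
i=2: a=1 ⇒ p=35, q=2
i=3: a=1 ⇒ p=53, q=3
(x₁, y₁) = (53, 3);  53² − 312·3² = 1 ✓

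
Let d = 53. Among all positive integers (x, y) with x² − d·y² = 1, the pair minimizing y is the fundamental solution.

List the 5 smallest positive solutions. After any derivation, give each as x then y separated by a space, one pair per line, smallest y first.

66249 9100
8777860001 1205731800
1163048894346249 159757052027300
154101652394311440001 21167489878307463600
20418160737778428282906249 2804650073736225260045500

[7; 3,1,1,3,14] for √53; ℓ=5 ⇒ convergent index 9
i=0: a=7 ⇒ p=7, q=1
i=1: a=3 ⇒ p=22, q=3
i=2: a=1 ⇒ p=29, q=4
…
i=4: a=3 ⇒ p=182, q=25
i=5: a=14 ⇒ p=2599, q=357
…
i=7: a=1 ⇒ p=10578, q=1453
i=8: a=1 ⇒ p=18557, q=2549
i=9: a=3 ⇒ p=66249, q=9100
(x₁, y₁) = (66249, 9100);  66249² − 53·9100² = 1 ✓
k=2:  x_2 = 66249·66249+53·9100·9100 = 8777860001,  y_2 = 66249·9100+9100·66249 = 1205731800
k=3:  x_3 = 66249·8777860001+53·9100·1205731800 = 1163048894346249,  y_3 = 66249·1205731800+9100·8777860001 = 159757052027300
k=4:  x_4 = 66249·1163048894346249+53·9100·159757052027300 = 154101652394311440001,  y_4 = 66249·159757052027300+9100·1163048894346249 = 21167489878307463600
k=5:  x_5 = 66249·154101652394311440001+53·9100·21167489878307463600 = 20418160737778428282906249,  y_5 = 66249·21167489878307463600+9100·154101652394311440001 = 2804650073736225260045500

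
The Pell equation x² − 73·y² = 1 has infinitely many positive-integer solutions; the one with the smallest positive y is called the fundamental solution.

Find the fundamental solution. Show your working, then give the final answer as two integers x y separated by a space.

2281249 267000

[8; 1,1,5,5,1,1,16] for √73; ℓ=7 ⇒ convergent index 13
step 0: (8, 1)  from 8·(1,0) + (0,1)
…
step 3: (94, 11)  from 5·(17,2) + (9,1)
…
step 5: (581, 68)  from 1·(487,57) + (94,11)
step 6: (1068, 125)  from 1·(581,68) + (487,57)
…
step 8: (18737, 2193)  from 1·(17669,2068) + (1068,125)
…
step 10: (200767, 23498)  from 5·(36406,4261) + (18737,2193)
…
step 12: (1241008, 145249)  from 1·(1040241,121751) + (200767,23498)
step 13: (2281249, 267000)  from 1·(1241008,145249) + (1040241,121751)
fundamental: x₁=2281249, y₁=267000  (since 5204097000001 − 73·71289000000 = 1)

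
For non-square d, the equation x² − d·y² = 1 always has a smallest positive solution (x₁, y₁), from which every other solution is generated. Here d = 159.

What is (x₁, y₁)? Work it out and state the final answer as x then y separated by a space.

1324 105

√159 = [12; 1,1,1,1,3,1,1,1,1,24, …], period ℓ=10 (even) → k=9
a_0=12:  p_0=12·1+0=12,  q_0=12·0+1=1
a_1=1:  p_1=1·12+1=13,  q_1=1·1+0=1
a_2=1:  p_2=1·13+12=25,  q_2=1·1+1=2
a_3=1:  p_3=1·25+13=38,  q_3=1·2+1=3
a_4=1:  p_4=1·38+25=63,  q_4=1·3+2=5
…
a_6=1:  p_6=1·227+63=290,  q_6=1·18+5=23
…
a_8=1:  p_8=1·517+290=807,  q_8=1·41+23=64
a_9=1:  p_9=1·807+517=1324,  q_9=1·64+41=105
fundamental: x₁=1324, y₁=105  (since 1752976 − 159·11025 = 1)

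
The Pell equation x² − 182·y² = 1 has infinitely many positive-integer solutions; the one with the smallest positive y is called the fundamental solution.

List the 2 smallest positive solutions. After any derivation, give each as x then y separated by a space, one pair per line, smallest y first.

27 2
1457 108

√182 = [13; 2,26, …], period ℓ=2 (even) → k=1
a_0=13:  p_0=13·1+0=13,  q_0=13·0+1=1
a_1=2:  p_1=2·13+1=27,  q_1=2·1+0=2
fundamental: x₁=27, y₁=2  (since 729 − 182·4 = 1)
(27+2√182)^2 = 1457 + 108√182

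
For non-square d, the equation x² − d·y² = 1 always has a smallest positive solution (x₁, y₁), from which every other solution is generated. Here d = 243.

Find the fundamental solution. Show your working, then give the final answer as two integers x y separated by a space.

70226 4505

√243 = [15; 1,1,2,3,15,3,2,1,1,30, …], period ℓ=10 (even) → k=9
k=0  a_k=15  p_k/q_k = 15/1
…
k=3  a_k=2  p_k/q_k = 78/5
…
k=7  a_k=2  p_k/q_k = 28901/1854
k=8  a_k=1  p_k/q_k = 41325/2651
k=9  a_k=1  p_k/q_k = 70226/4505
(x₁, y₁) = (70226, 4505);  70226² − 243·4505² = 1 ✓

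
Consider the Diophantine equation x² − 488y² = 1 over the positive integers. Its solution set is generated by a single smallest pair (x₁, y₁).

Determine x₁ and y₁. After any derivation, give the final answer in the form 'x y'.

243 11

d=488: √d = [22; 11,44] (ℓ=2, even), read p_1/q_1
step 0: (22, 1)  from 22·(1,0) + (0,1)
step 1: (243, 11)  from 11·(22,1) + (1,0)
(x₁, y₁) = (243, 11);  243² − 488·11² = 1 ✓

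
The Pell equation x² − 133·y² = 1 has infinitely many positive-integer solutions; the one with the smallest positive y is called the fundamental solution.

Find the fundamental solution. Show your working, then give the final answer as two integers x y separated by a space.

2588599 224460

d=133: √d = [11; 1,1,7,5,1,…,1,1,22] (ℓ=16, even), read p_15/q_15
k=0  a_k=11  p_k/q_k = 11/1
k=1  a_k=1  p_k/q_k = 12/1
k=2  a_k=1  p_k/q_k = 23/2
k=3  a_k=7  p_k/q_k = 173/15
k=4  a_k=5  p_k/q_k = 888/77
k=5  a_k=1  p_k/q_k = 1061/92
k=6  a_k=1  p_k/q_k = 1949/169
…
k=8  a_k=2  p_k/q_k = 7969/691
…
k=10  a_k=1  p_k/q_k = 18948/1643
k=11  a_k=1  p_k/q_k = 29927/2595
…
k=13  a_k=7  p_k/q_k = 1210008/104921
k=14  a_k=1  p_k/q_k = 1378591/119539
k=15  a_k=1  p_k/q_k = 2588599/224460
(x₁, y₁) = (2588599, 224460);  2588599² − 133·224460² = 1 ✓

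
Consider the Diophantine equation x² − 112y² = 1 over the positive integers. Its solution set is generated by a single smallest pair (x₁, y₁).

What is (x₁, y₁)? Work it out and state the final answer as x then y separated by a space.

[10; 1,1,2,1,1,20] for √112; ℓ=6 ⇒ convergent index 5
a_0=10:  p_0=10·1+0=10,  q_0=10·0+1=1
…
a_2=1:  p_2=1·11+10=21,  q_2=1·1+1=2
a_3=2:  p_3=2·21+11=53,  q_3=2·2+1=5
a_4=1:  p_4=1·53+21=74,  q_4=1·5+2=7
a_5=1:  p_5=1·74+53=127,  q_5=1·7+5=12
(x₁, y₁) = (127, 12);  127² − 112·12² = 1 ✓

127 12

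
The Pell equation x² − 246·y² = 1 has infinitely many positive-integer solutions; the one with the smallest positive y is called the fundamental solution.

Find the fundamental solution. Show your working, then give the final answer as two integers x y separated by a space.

√246 → a₀=15, period (1,2,5,1,14,1,5,2,1,30); ℓ=10 even so k=9
a_0=15:  p_0=15·1+0=15,  q_0=15·0+1=1
…
a_6=1:  p_6=1·4423+298=4721,  q_6=1·282+19=301
…
a_8=2:  p_8=2·28028+4721=60777,  q_8=2·1787+301=3875
a_9=1:  p_9=1·60777+28028=88805,  q_9=1·3875+1787=5662
(x₁, y₁) = (88805, 5662);  88805² − 246·5662² = 1 ✓

88805 5662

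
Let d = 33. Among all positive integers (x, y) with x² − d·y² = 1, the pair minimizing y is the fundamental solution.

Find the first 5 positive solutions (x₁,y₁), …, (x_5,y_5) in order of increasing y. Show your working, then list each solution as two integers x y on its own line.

√33 = [5; 1,2,1,10, …], period ℓ=4 (even) → k=3
k=0  a_k=5  p_k/q_k = 5/1
…
k=2  a_k=2  p_k/q_k = 17/3
k=3  a_k=1  p_k/q_k = 23/4
fundamental: x₁=23, y₁=4  (since 529 − 33·16 = 1)
k=2:  x_2 = 23·23+33·4·4 = 1057,  y_2 = 23·4+4·23 = 184
k=3:  x_3 = 23·1057+33·4·184 = 48599,  y_3 = 23·184+4·1057 = 8460
k=4:  x_4 = 23·48599+33·4·8460 = 2234497,  y_4 = 23·8460+4·48599 = 388976
k=5:  x_5 = 23·2234497+33·4·388976 = 102738263,  y_5 = 23·388976+4·2234497 = 17884436

23 4
1057 184
48599 8460
2234497 388976
102738263 17884436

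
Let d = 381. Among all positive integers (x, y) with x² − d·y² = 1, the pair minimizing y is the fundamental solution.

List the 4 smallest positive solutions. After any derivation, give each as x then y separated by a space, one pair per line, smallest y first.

d=381: √d = [19; 1,1,12,1,1,38] (ℓ=6, even), read p_5/q_5
k=0  a_k=19  p_k/q_k = 19/1
k=1  a_k=1  p_k/q_k = 20/1
k=2  a_k=1  p_k/q_k = 39/2
…
k=4  a_k=1  p_k/q_k = 527/27
k=5  a_k=1  p_k/q_k = 1015/52
(x₁, y₁) = (1015, 52);  1015² − 381·52² = 1 ✓
(1015+52√381)^2 = 2060449 + 105560√381
(1015+52√381)^3 = 4182710455 + 214286748√381
(1015+52√381)^4 = 8490900163201 + 435001992880√381

1015 52
2060449 105560
4182710455 214286748
8490900163201 435001992880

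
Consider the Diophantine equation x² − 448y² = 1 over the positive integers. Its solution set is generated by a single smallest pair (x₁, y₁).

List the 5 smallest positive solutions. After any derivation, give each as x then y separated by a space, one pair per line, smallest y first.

127 6
32257 1524
8193151 387090
2081028097 98319336
528572943487 24972724254

d=448: √d = [21; 6,42] (ℓ=2, even), read p_1/q_1
i=0: a=21 ⇒ p=21, q=1
i=1: a=6 ⇒ p=127, q=6
fundamental: x₁=127, y₁=6  (since 16129 − 448·36 = 1)
k=2:  x_2 = 127·127+448·6·6 = 32257,  y_2 = 127·6+6·127 = 1524
k=3:  x_3 = 127·32257+448·6·1524 = 8193151,  y_3 = 127·1524+6·32257 = 387090
k=4:  x_4 = 127·8193151+448·6·387090 = 2081028097,  y_4 = 127·387090+6·8193151 = 98319336
k=5:  x_5 = 127·2081028097+448·6·98319336 = 528572943487,  y_5 = 127·98319336+6·2081028097 = 24972724254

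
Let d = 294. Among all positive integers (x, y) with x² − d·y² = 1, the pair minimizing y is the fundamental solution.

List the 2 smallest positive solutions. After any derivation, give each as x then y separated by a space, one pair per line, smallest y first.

4801 280
46099201 2688560

√294 → a₀=17, period (6,1,4,1,6,34); ℓ=6 even so k=5
step 0: (17, 1)  from 17·(1,0) + (0,1)
step 1: (103, 6)  from 6·(17,1) + (1,0)
step 2: (120, 7)  from 1·(103,6) + (17,1)
…
step 4: (703, 41)  from 1·(583,34) + (120,7)
step 5: (4801, 280)  from 6·(703,41) + (583,34)
→ (4801, 280).  Check: 4801²=23049601, 294·280²=23049600, difference 1.
(4801+280√294)^2 = 46099201 + 2688560√294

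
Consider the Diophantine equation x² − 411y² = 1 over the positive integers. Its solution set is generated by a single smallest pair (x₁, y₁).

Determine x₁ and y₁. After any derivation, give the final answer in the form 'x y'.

49730 2453

√411 = [20; 3,1,1,1,19,1,1,1,3,40, …], period ℓ=10 (even) → k=9
step 0: (20, 1)  from 20·(1,0) + (0,1)
step 1: (61, 3)  from 3·(20,1) + (1,0)
step 2: (81, 4)  from 1·(61,3) + (20,1)
step 3: (142, 7)  from 1·(81,4) + (61,3)
step 4: (223, 11)  from 1·(142,7) + (81,4)
…
step 6: (4602, 227)  from 1·(4379,216) + (223,11)
step 7: (8981, 443)  from 1·(4602,227) + (4379,216)
step 8: (13583, 670)  from 1·(8981,443) + (4602,227)
step 9: (49730, 2453)  from 3·(13583,670) + (8981,443)
(x₁, y₁) = (49730, 2453);  49730² − 411·2453² = 1 ✓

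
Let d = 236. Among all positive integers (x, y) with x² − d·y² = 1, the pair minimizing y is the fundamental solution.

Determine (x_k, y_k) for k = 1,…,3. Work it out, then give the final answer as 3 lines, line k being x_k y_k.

d=236: √d = [15; 2,1,3,5,1,6,1,5,3,1,2,30] (ℓ=12, even), read p_11/q_11
a_0=15:  p_0=15·1+0=15,  q_0=15·0+1=1
a_1=2:  p_1=2·15+1=31,  q_1=2·1+0=2
a_2=1:  p_2=1·31+15=46,  q_2=1·2+1=3
…
a_4=5:  p_4=5·169+46=891,  q_4=5·11+3=58
a_5=1:  p_5=1·891+169=1060,  q_5=1·58+11=69
a_6=6:  p_6=6·1060+891=7251,  q_6=6·69+58=472
…
a_10=1:  p_10=1·154729+48806=203535,  q_10=1·10072+3177=13249
a_11=2:  p_11=2·203535+154729=561799,  q_11=2·13249+10072=36570
fundamental: x₁=561799, y₁=36570  (since 315618116401 − 236·1337364900 = 1)
(561799+36570√236)^2 = 631236232801 + 41089978860√236
(561799+36570√236)^3 = 709255768702176199 + 46168618067101710√236

561799 36570
631236232801 41089978860
709255768702176199 46168618067101710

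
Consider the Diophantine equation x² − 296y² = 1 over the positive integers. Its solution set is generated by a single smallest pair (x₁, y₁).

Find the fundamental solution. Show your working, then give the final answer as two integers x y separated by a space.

3699 215

√296 = [17; 4,1,7,1,4,34, …], period ℓ=6 (even) → k=5
a_0=17:  p_0=17·1+0=17,  q_0=17·0+1=1
a_1=4:  p_1=4·17+1=69,  q_1=4·1+0=4
…
a_4=1:  p_4=1·671+86=757,  q_4=1·39+5=44
a_5=4:  p_5=4·757+671=3699,  q_5=4·44+39=215
(x₁, y₁) = (3699, 215);  3699² − 296·215² = 1 ✓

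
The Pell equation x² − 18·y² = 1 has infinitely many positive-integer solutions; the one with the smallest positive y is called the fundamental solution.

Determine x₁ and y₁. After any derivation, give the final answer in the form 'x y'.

17 4

√18 → a₀=4, period (4,8); ℓ=2 even so k=1
step 0: (4, 1)  from 4·(1,0) + (0,1)
step 1: (17, 4)  from 4·(4,1) + (1,0)
(x₁, y₁) = (17, 4);  17² − 18·4² = 1 ✓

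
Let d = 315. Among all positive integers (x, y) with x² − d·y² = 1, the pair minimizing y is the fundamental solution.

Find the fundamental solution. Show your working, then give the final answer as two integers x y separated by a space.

71 4

[17; 1,2,1,34] for √315; ℓ=4 ⇒ convergent index 3
i=0: a=17 ⇒ p=17, q=1
…
i=2: a=2 ⇒ p=53, q=3
i=3: a=1 ⇒ p=71, q=4
(x₁, y₁) = (71, 4);  71² − 315·4² = 1 ✓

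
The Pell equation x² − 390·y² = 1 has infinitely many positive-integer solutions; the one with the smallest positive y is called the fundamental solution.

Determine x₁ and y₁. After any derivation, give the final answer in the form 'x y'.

79 4

√390 → a₀=19, period (1,2,1,38); ℓ=4 even so k=3
a_0=19:  p_0=19·1+0=19,  q_0=19·0+1=1
a_1=1:  p_1=1·19+1=20,  q_1=1·1+0=1
a_2=2:  p_2=2·20+19=59,  q_2=2·1+1=3
a_3=1:  p_3=1·59+20=79,  q_3=1·3+1=4
fundamental: x₁=79, y₁=4  (since 6241 − 390·16 = 1)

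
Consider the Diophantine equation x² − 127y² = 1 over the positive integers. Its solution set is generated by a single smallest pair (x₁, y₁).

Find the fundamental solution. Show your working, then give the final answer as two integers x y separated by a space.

√127 = [11; 3,1,2,2,7,11,7,2,2,1,3,22, …], period ℓ=12 (even) → k=11
a_0=11:  p_0=11·1+0=11,  q_0=11·0+1=1
a_1=3:  p_1=3·11+1=34,  q_1=3·1+0=3
a_2=1:  p_2=1·34+11=45,  q_2=1·3+1=4
a_3=2:  p_3=2·45+34=124,  q_3=2·4+3=11
…
a_5=7:  p_5=7·293+124=2175,  q_5=7·26+11=193
…
a_7=7:  p_7=7·24218+2175=171701,  q_7=7·2149+193=15236
a_8=2:  p_8=2·171701+24218=367620,  q_8=2·15236+2149=32621
a_9=2:  p_9=2·367620+171701=906941,  q_9=2·32621+15236=80478
a_10=1:  p_10=1·906941+367620=1274561,  q_10=1·80478+32621=113099
a_11=3:  p_11=3·1274561+906941=4730624,  q_11=3·113099+80478=419775
→ (4730624, 419775).  Check: 4730624²=22378803429376, 127·419775²=22378803429375, difference 1.

4730624 419775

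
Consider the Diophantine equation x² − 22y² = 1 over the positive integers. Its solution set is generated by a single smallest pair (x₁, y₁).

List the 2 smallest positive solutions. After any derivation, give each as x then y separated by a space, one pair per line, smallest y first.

√22 → a₀=4, period (1,2,4,2,1,8); ℓ=6 even so k=5
step 0: (4, 1)  from 4·(1,0) + (0,1)
…
step 2: (14, 3)  from 2·(5,1) + (4,1)
…
step 4: (136, 29)  from 2·(61,13) + (14,3)
step 5: (197, 42)  from 1·(136,29) + (61,13)
(x₁, y₁) = (197, 42);  197² − 22·42² = 1 ✓
(197+42√22)^2 = 77617 + 16548√22

197 42
77617 16548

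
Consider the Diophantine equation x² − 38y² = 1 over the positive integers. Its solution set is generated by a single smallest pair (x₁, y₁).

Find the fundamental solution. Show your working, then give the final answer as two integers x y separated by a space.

√38 = [6; 6,12, …], period ℓ=2 (even) → k=1
k=0  a_k=6  p_k/q_k = 6/1
k=1  a_k=6  p_k/q_k = 37/6
fundamental: x₁=37, y₁=6  (since 1369 − 38·36 = 1)

37 6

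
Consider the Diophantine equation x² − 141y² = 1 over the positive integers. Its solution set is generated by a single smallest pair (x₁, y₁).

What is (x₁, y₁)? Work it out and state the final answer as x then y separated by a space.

d=141: √d = [11; 1,6,1,22] (ℓ=4, even), read p_3/q_3
a_0=11:  p_0=11·1+0=11,  q_0=11·0+1=1
a_1=1:  p_1=1·11+1=12,  q_1=1·1+0=1
a_2=6:  p_2=6·12+11=83,  q_2=6·1+1=7
a_3=1:  p_3=1·83+12=95,  q_3=1·7+1=8
fundamental: x₁=95, y₁=8  (since 9025 − 141·64 = 1)

95 8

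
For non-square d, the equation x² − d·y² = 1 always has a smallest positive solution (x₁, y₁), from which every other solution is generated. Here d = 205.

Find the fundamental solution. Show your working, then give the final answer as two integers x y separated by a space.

d=205: √d = [14; 3,6,1,4,1,6,3,28] (ℓ=8, even), read p_7/q_7
k=0  a_k=14  p_k/q_k = 14/1
k=1  a_k=3  p_k/q_k = 43/3
k=2  a_k=6  p_k/q_k = 272/19
k=3  a_k=1  p_k/q_k = 315/22
…
k=5  a_k=1  p_k/q_k = 1847/129
k=6  a_k=6  p_k/q_k = 12614/881
k=7  a_k=3  p_k/q_k = 39689/2772
fundamental: x₁=39689, y₁=2772  (since 1575216721 − 205·7683984 = 1)

39689 2772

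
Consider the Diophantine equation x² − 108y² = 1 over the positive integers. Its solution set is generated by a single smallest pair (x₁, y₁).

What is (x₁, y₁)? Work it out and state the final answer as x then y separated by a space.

1351 130

[10; 2,1,1,4,1,1,2,20] for √108; ℓ=8 ⇒ convergent index 7
step 0: (10, 1)  from 10·(1,0) + (0,1)
step 1: (21, 2)  from 2·(10,1) + (1,0)
step 2: (31, 3)  from 1·(21,2) + (10,1)
step 3: (52, 5)  from 1·(31,3) + (21,2)
…
step 5: (291, 28)  from 1·(239,23) + (52,5)
step 6: (530, 51)  from 1·(291,28) + (239,23)
step 7: (1351, 130)  from 2·(530,51) + (291,28)
fundamental: x₁=1351, y₁=130  (since 1825201 − 108·16900 = 1)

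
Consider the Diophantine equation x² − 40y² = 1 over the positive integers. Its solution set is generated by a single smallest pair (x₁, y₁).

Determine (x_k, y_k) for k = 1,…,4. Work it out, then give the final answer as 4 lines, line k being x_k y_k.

19 3
721 114
27379 4329
1039681 164388

[6; 3,12] for √40; ℓ=2 ⇒ convergent index 1
k=0  a_k=6  p_k/q_k = 6/1
k=1  a_k=3  p_k/q_k = 19/3
fundamental: x₁=19, y₁=3  (since 361 − 40·9 = 1)
k=2:  x_2 = 19·19+40·3·3 = 721,  y_2 = 19·3+3·19 = 114
k=3:  x_3 = 19·721+40·3·114 = 27379,  y_3 = 19·114+3·721 = 4329
k=4:  x_4 = 19·27379+40·3·4329 = 1039681,  y_4 = 19·4329+3·27379 = 164388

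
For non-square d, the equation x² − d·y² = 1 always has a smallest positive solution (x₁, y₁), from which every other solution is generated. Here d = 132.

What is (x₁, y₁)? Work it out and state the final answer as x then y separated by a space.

23 2

[11; 2,22] for √132; ℓ=2 ⇒ convergent index 1
step 0: (11, 1)  from 11·(1,0) + (0,1)
step 1: (23, 2)  from 2·(11,1) + (1,0)
→ (23, 2).  Check: 23²=529, 132·2²=528, difference 1.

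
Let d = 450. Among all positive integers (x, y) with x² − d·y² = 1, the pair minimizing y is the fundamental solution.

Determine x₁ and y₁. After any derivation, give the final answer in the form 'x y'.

19601 924

[21; 4,1,2,4,2,1,4,42] for √450; ℓ=8 ⇒ convergent index 7
a_0=21:  p_0=21·1+0=21,  q_0=21·0+1=1
a_1=4:  p_1=4·21+1=85,  q_1=4·1+0=4
a_2=1:  p_2=1·85+21=106,  q_2=1·4+1=5
a_3=2:  p_3=2·106+85=297,  q_3=2·5+4=14
a_4=4:  p_4=4·297+106=1294,  q_4=4·14+5=61
…
a_6=1:  p_6=1·2885+1294=4179,  q_6=1·136+61=197
a_7=4:  p_7=4·4179+2885=19601,  q_7=4·197+136=924
fundamental: x₁=19601, y₁=924  (since 384199201 − 450·853776 = 1)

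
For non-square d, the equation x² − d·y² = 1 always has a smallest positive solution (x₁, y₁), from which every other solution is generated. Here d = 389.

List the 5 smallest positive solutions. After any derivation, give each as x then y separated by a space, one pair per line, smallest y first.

√389 → a₀=19, period (1,2,1,1,1,1,2,1,38); ℓ=9 odd so k=17
a_0=19:  p_0=19·1+0=19,  q_0=19·0+1=1
a_1=1:  p_1=1·19+1=20,  q_1=1·1+0=1
a_2=2:  p_2=2·20+19=59,  q_2=2·1+1=3
a_3=1:  p_3=1·59+20=79,  q_3=1·3+1=4
a_4=1:  p_4=1·79+59=138,  q_4=1·4+3=7
a_5=1:  p_5=1·138+79=217,  q_5=1·7+4=11
a_6=1:  p_6=1·217+138=355,  q_6=1·11+7=18
a_7=2:  p_7=2·355+217=927,  q_7=2·18+11=47
…
a_9=38:  p_9=38·1282+927=49643,  q_9=38·65+47=2517
…
a_13=1:  p_13=1·202418+151493=353911,  q_13=1·10263+7681=17944
…
a_15=1:  p_15=1·556329+353911=910240,  q_15=1·28207+17944=46151
a_16=2:  p_16=2·910240+556329=2376809,  q_16=2·46151+28207=120509
a_17=1:  p_17=1·2376809+910240=3287049,  q_17=1·120509+46151=166660
→ (3287049, 166660).  Check: 3287049²=10804691128401, 389·166660²=10804691128400, difference 1.
(3287049+166660√389)^2 = 21609382256801 + 1095639172680√389
(3287049+166660√389)^3 = 142062196675667653449 + 7202839293837075980√389
(3287049+166660√389)^4 = 933930803041091759821507201 + 47352171395934637886793360√389
(3287049+166660√389)^5 = 6139752624410693193862375179426249 + 311297815269663908222998617313300√389

3287049 166660
21609382256801 1095639172680
142062196675667653449 7202839293837075980
933930803041091759821507201 47352171395934637886793360
6139752624410693193862375179426249 311297815269663908222998617313300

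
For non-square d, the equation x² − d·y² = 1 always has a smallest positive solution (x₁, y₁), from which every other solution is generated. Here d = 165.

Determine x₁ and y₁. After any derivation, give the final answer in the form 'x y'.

[12; 1,5,2,5,1,24] for √165; ℓ=6 ⇒ convergent index 5
step 0: (12, 1)  from 12·(1,0) + (0,1)
step 1: (13, 1)  from 1·(12,1) + (1,0)
step 2: (77, 6)  from 5·(13,1) + (12,1)
step 3: (167, 13)  from 2·(77,6) + (13,1)
step 4: (912, 71)  from 5·(167,13) + (77,6)
step 5: (1079, 84)  from 1·(912,71) + (167,13)
(x₁, y₁) = (1079, 84);  1079² − 165·84² = 1 ✓

1079 84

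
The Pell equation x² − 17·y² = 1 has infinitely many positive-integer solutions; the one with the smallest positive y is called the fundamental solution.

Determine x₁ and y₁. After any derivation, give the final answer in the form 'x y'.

√17 = [4; 8, …], period ℓ=1 (odd) → k=1
i=0: a=4 ⇒ p=4, q=1
i=1: a=8 ⇒ p=33, q=8
(x₁, y₁) = (33, 8);  33² − 17·8² = 1 ✓

33 8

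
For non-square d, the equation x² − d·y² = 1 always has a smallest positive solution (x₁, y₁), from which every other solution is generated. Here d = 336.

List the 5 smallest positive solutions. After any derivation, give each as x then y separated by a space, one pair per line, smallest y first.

√336 = [18; 3,36, …], period ℓ=2 (even) → k=1
i=0: a=18 ⇒ p=18, q=1
i=1: a=3 ⇒ p=55, q=3
(x₁, y₁) = (55, 3);  55² − 336·3² = 1 ✓
(x_2, y_2) = (55·55 + 336·3·3, 55·3 + 3·55) = (6049, 330)
(x_3, y_3) = (55·6049 + 336·3·330, 55·330 + 3·6049) = (665335, 36297)
(x_4, y_4) = (55·665335 + 336·3·36297, 55·36297 + 3·665335) = (73180801, 3992340)
(x_5, y_5) = (55·73180801 + 336·3·3992340, 55·3992340 + 3·73180801) = (8049222775, 439121103)

55 3
6049 330
665335 36297
73180801 3992340
8049222775 439121103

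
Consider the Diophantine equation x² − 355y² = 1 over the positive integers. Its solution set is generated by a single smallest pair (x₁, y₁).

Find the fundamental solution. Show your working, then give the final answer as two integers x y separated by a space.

√355 → a₀=18, period (1,5,3,3,1,6,1,3,3,5,1,36); ℓ=12 even so k=11
k=0  a_k=18  p_k/q_k = 18/1
…
k=2  a_k=5  p_k/q_k = 113/6
k=3  a_k=3  p_k/q_k = 358/19
k=4  a_k=3  p_k/q_k = 1187/63
k=5  a_k=1  p_k/q_k = 1545/82
k=6  a_k=6  p_k/q_k = 10457/555
…
k=9  a_k=3  p_k/q_k = 151391/8035
k=10  a_k=5  p_k/q_k = 803418/42641
k=11  a_k=1  p_k/q_k = 954809/50676
fundamental: x₁=954809, y₁=50676  (since 911660226481 − 355·2568056976 = 1)

954809 50676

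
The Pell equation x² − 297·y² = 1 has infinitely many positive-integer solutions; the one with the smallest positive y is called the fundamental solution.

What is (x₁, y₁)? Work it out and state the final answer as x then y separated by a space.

48599 2820

d=297: √d = [17; 4,3,1,1,2,1,1,3,4,34] (ℓ=10, even), read p_9/q_9
step 0: (17, 1)  from 17·(1,0) + (0,1)
…
step 3: (293, 17)  from 1·(224,13) + (69,4)
step 4: (517, 30)  from 1·(293,17) + (224,13)
step 5: (1327, 77)  from 2·(517,30) + (293,17)
step 6: (1844, 107)  from 1·(1327,77) + (517,30)
…
step 8: (11357, 659)  from 3·(3171,184) + (1844,107)
step 9: (48599, 2820)  from 4·(11357,659) + (3171,184)
(x₁, y₁) = (48599, 2820);  48599² − 297·2820² = 1 ✓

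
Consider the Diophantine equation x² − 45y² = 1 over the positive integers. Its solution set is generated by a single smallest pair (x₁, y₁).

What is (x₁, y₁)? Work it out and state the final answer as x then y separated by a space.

√45 = [6; 1,2,2,2,1,12, …], period ℓ=6 (even) → k=5
a_0=6:  p_0=6·1+0=6,  q_0=6·0+1=1
…
a_2=2:  p_2=2·7+6=20,  q_2=2·1+1=3
a_3=2:  p_3=2·20+7=47,  q_3=2·3+1=7
a_4=2:  p_4=2·47+20=114,  q_4=2·7+3=17
a_5=1:  p_5=1·114+47=161,  q_5=1·17+7=24
fundamental: x₁=161, y₁=24  (since 25921 − 45·576 = 1)

161 24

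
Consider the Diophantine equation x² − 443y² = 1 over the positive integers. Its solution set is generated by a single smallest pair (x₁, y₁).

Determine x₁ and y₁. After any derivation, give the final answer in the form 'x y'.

√443 → a₀=21, period (21,42); ℓ=2 even so k=1
k=0  a_k=21  p_k/q_k = 21/1
k=1  a_k=21  p_k/q_k = 442/21
(x₁, y₁) = (442, 21);  442² − 443·21² = 1 ✓

442 21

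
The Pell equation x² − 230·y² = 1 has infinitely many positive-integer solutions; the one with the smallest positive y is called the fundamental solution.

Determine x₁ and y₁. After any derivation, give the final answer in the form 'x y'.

91 6

√230 → a₀=15, period (6,30); ℓ=2 even so k=1
k=0  a_k=15  p_k/q_k = 15/1
k=1  a_k=6  p_k/q_k = 91/6
→ (91, 6).  Check: 91²=8281, 230·6²=8280, difference 1.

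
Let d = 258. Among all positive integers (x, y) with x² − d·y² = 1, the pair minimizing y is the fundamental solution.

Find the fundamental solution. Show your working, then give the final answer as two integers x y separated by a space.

[16; 16,32] for √258; ℓ=2 ⇒ convergent index 1
i=0: a=16 ⇒ p=16, q=1
i=1: a=16 ⇒ p=257, q=16
→ (257, 16).  Check: 257²=66049, 258·16²=66048, difference 1.

257 16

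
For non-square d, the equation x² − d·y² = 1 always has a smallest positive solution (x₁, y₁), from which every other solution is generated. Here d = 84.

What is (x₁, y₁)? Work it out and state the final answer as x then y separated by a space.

√84 → a₀=9, period (6,18); ℓ=2 even so k=1
i=0: a=9 ⇒ p=9, q=1
i=1: a=6 ⇒ p=55, q=6
→ (55, 6).  Check: 55²=3025, 84·6²=3024, difference 1.

55 6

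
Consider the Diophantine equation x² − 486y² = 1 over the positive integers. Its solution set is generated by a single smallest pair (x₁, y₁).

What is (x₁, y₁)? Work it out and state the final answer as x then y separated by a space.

d=486: √d = [22; 22,44] (ℓ=2, even), read p_1/q_1
i=0: a=22 ⇒ p=22, q=1
i=1: a=22 ⇒ p=485, q=22
(x₁, y₁) = (485, 22);  485² − 486·22² = 1 ✓

485 22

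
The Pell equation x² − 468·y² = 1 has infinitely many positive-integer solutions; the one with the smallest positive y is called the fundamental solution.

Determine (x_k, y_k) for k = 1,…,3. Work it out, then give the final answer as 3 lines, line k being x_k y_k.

[21; 1,1,1,2,1,1,1,42] for √468; ℓ=8 ⇒ convergent index 7
a_0=21:  p_0=21·1+0=21,  q_0=21·0+1=1
a_1=1:  p_1=1·21+1=22,  q_1=1·1+0=1
a_2=1:  p_2=1·22+21=43,  q_2=1·1+1=2
a_3=1:  p_3=1·43+22=65,  q_3=1·2+1=3
…
a_5=1:  p_5=1·173+65=238,  q_5=1·8+3=11
a_6=1:  p_6=1·238+173=411,  q_6=1·11+8=19
a_7=1:  p_7=1·411+238=649,  q_7=1·19+11=30
fundamental: x₁=649, y₁=30  (since 421201 − 468·900 = 1)
(649+30√468)^2 = 842401 + 38940√468
(649+30√468)^3 = 1093435849 + 50544090√468

649 30
842401 38940
1093435849 50544090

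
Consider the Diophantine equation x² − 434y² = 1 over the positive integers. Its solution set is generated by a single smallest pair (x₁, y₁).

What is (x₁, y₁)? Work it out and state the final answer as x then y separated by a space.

d=434: √d = [20; 1,4,1,40] (ℓ=4, even), read p_3/q_3
k=0  a_k=20  p_k/q_k = 20/1
…
k=2  a_k=4  p_k/q_k = 104/5
k=3  a_k=1  p_k/q_k = 125/6
(x₁, y₁) = (125, 6);  125² − 434·6² = 1 ✓

125 6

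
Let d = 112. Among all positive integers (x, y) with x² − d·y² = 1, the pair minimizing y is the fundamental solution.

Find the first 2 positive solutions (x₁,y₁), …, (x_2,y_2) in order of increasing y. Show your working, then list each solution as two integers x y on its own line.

127 12
32257 3048

√112 → a₀=10, period (1,1,2,1,1,20); ℓ=6 even so k=5
i=0: a=10 ⇒ p=10, q=1
…
i=2: a=1 ⇒ p=21, q=2
i=3: a=2 ⇒ p=53, q=5
i=4: a=1 ⇒ p=74, q=7
i=5: a=1 ⇒ p=127, q=12
(x₁, y₁) = (127, 12);  127² − 112·12² = 1 ✓
k=2:  x_2 = 127·127+112·12·12 = 32257,  y_2 = 127·12+12·127 = 3048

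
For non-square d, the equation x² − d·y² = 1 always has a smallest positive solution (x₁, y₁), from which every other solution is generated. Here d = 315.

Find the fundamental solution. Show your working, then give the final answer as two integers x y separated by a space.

71 4

√315 → a₀=17, period (1,2,1,34); ℓ=4 even so k=3
a_0=17:  p_0=17·1+0=17,  q_0=17·0+1=1
a_1=1:  p_1=1·17+1=18,  q_1=1·1+0=1
a_2=2:  p_2=2·18+17=53,  q_2=2·1+1=3
a_3=1:  p_3=1·53+18=71,  q_3=1·3+1=4
(x₁, y₁) = (71, 4);  71² − 315·4² = 1 ✓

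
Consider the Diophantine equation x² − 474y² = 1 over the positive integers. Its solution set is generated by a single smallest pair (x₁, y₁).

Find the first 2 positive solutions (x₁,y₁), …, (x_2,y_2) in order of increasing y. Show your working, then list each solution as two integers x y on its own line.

√474 = [21; 1,3,2,1,1,…,3,1,42, …], period ℓ=14 (even) → k=13
a_0=21:  p_0=21·1+0=21,  q_0=21·0+1=1
a_1=1:  p_1=1·21+1=22,  q_1=1·1+0=1
…
a_3=2:  p_3=2·87+22=196,  q_3=2·4+1=9
a_4=1:  p_4=1·196+87=283,  q_4=1·9+4=13
a_5=1:  p_5=1·283+196=479,  q_5=1·13+9=22
…
a_7=6:  p_7=6·762+479=5051,  q_7=6·35+22=232
a_8=1:  p_8=1·5051+762=5813,  q_8=1·232+35=267
…
a_11=2:  p_11=2·16677+10864=44218,  q_11=2·766+499=2031
a_12=3:  p_12=3·44218+16677=149331,  q_12=3·2031+766=6859
a_13=1:  p_13=1·149331+44218=193549,  q_13=1·6859+2031=8890
→ (193549, 8890).  Check: 193549²=37461215401, 474·8890²=37461215400, difference 1.
k=2:  x_2 = 193549·193549+474·8890·8890 = 74922430801,  y_2 = 193549·8890+8890·193549 = 3441301220

193549 8890
74922430801 3441301220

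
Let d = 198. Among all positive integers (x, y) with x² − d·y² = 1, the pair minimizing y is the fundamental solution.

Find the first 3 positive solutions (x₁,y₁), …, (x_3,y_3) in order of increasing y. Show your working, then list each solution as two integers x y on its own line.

[14; 14,28] for √198; ℓ=2 ⇒ convergent index 1
i=0: a=14 ⇒ p=14, q=1
i=1: a=14 ⇒ p=197, q=14
(x₁, y₁) = (197, 14);  197² − 198·14² = 1 ✓
(x_2, y_2) = (197·197 + 198·14·14, 197·14 + 14·197) = (77617, 5516)
(x_3, y_3) = (197·77617 + 198·14·5516, 197·5516 + 14·77617) = (30580901, 2173290)

197 14
77617 5516
30580901 2173290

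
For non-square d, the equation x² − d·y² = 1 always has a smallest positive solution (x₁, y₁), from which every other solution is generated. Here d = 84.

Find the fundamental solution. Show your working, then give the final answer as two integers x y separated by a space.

55 6

[9; 6,18] for √84; ℓ=2 ⇒ convergent index 1
a_0=9:  p_0=9·1+0=9,  q_0=9·0+1=1
a_1=6:  p_1=6·9+1=55,  q_1=6·1+0=6
→ (55, 6).  Check: 55²=3025, 84·6²=3024, difference 1.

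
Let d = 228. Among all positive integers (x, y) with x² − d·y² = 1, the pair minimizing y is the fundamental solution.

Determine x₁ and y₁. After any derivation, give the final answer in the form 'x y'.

[15; 10,30] for √228; ℓ=2 ⇒ convergent index 1
a_0=15:  p_0=15·1+0=15,  q_0=15·0+1=1
a_1=10:  p_1=10·15+1=151,  q_1=10·1+0=10
(x₁, y₁) = (151, 10);  151² − 228·10² = 1 ✓

151 10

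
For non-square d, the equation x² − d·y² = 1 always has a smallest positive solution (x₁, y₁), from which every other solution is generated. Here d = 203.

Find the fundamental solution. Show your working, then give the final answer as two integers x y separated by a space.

√203 = [14; 4,28, …], period ℓ=2 (even) → k=1
i=0: a=14 ⇒ p=14, q=1
i=1: a=4 ⇒ p=57, q=4
→ (57, 4).  Check: 57²=3249, 203·4²=3248, difference 1.

57 4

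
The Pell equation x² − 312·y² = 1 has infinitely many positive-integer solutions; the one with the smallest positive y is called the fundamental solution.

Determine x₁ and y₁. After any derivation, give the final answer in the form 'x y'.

d=312: √d = [17; 1,1,1,34] (ℓ=4, even), read p_3/q_3
k=0  a_k=17  p_k/q_k = 17/1
k=1  a_k=1  p_k/q_k = 18/1
k=2  a_k=1  p_k/q_k = 35/2
k=3  a_k=1  p_k/q_k = 53/3
(x₁, y₁) = (53, 3);  53² − 312·3² = 1 ✓

53 3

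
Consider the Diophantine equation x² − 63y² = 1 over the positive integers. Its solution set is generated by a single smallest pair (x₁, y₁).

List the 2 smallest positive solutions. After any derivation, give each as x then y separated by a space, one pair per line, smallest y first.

8 1
127 16

√63 → a₀=7, period (1,14); ℓ=2 even so k=1
k=0  a_k=7  p_k/q_k = 7/1
k=1  a_k=1  p_k/q_k = 8/1
fundamental: x₁=8, y₁=1  (since 64 − 63·1 = 1)
k=2:  x_2 = 8·8+63·1·1 = 127,  y_2 = 8·1+1·8 = 16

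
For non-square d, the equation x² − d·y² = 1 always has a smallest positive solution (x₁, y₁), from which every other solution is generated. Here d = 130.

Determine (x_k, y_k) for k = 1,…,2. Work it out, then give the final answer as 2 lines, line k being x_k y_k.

6499 570
84474001 7408860

√130 → a₀=11, period (2,2,22); ℓ=3 odd so k=5
i=0: a=11 ⇒ p=11, q=1
…
i=3: a=22 ⇒ p=1277, q=112
i=4: a=2 ⇒ p=2611, q=229
i=5: a=2 ⇒ p=6499, q=570
→ (6499, 570).  Check: 6499²=42237001, 130·570²=42237000, difference 1.
(x_2, y_2) = (6499·6499 + 130·570·570, 6499·570 + 570·6499) = (84474001, 7408860)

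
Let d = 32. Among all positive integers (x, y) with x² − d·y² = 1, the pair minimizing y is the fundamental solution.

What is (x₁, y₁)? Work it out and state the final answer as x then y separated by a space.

√32 → a₀=5, period (1,1,1,10); ℓ=4 even so k=3
a_0=5:  p_0=5·1+0=5,  q_0=5·0+1=1
…
a_2=1:  p_2=1·6+5=11,  q_2=1·1+1=2
a_3=1:  p_3=1·11+6=17,  q_3=1·2+1=3
fundamental: x₁=17, y₁=3  (since 289 − 32·9 = 1)

17 3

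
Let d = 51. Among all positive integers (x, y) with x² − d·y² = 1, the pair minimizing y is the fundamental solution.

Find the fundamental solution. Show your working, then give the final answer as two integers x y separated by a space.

50 7

[7; 7,14] for √51; ℓ=2 ⇒ convergent index 1
k=0  a_k=7  p_k/q_k = 7/1
k=1  a_k=7  p_k/q_k = 50/7
fundamental: x₁=50, y₁=7  (since 2500 − 51·49 = 1)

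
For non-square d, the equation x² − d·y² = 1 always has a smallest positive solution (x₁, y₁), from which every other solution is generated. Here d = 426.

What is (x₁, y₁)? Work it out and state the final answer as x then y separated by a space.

88751 4300

√426 = [20; 1,1,1,3,2,6,2,3,1,1,1,40, …], period ℓ=12 (even) → k=11
a_0=20:  p_0=20·1+0=20,  q_0=20·0+1=1
…
a_4=3:  p_4=3·62+41=227,  q_4=3·3+2=11
…
a_6=6:  p_6=6·516+227=3323,  q_6=6·25+11=161
a_7=2:  p_7=2·3323+516=7162,  q_7=2·161+25=347
a_8=3:  p_8=3·7162+3323=24809,  q_8=3·347+161=1202
a_9=1:  p_9=1·24809+7162=31971,  q_9=1·1202+347=1549
a_10=1:  p_10=1·31971+24809=56780,  q_10=1·1549+1202=2751
a_11=1:  p_11=1·56780+31971=88751,  q_11=1·2751+1549=4300
fundamental: x₁=88751, y₁=4300  (since 7876740001 − 426·18490000 = 1)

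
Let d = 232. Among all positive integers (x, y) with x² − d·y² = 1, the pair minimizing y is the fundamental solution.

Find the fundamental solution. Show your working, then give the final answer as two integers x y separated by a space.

√232 → a₀=15, period (4,3,7,3,4,30); ℓ=6 even so k=5
a_0=15:  p_0=15·1+0=15,  q_0=15·0+1=1
…
a_4=3:  p_4=3·1447+198=4539,  q_4=3·95+13=298
a_5=4:  p_5=4·4539+1447=19603,  q_5=4·298+95=1287
→ (19603, 1287).  Check: 19603²=384277609, 232·1287²=384277608, difference 1.

19603 1287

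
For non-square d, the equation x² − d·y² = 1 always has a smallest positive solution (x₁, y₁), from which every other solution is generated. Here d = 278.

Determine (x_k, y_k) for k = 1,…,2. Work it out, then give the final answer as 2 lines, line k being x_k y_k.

[16; 1,2,16,2,1,32] for √278; ℓ=6 ⇒ convergent index 5
step 0: (16, 1)  from 16·(1,0) + (0,1)
step 1: (17, 1)  from 1·(16,1) + (1,0)
…
step 4: (1684, 101)  from 2·(817,49) + (50,3)
step 5: (2501, 150)  from 1·(1684,101) + (817,49)
fundamental: x₁=2501, y₁=150  (since 6255001 − 278·22500 = 1)
n=2: (2501,150)∘(2501,150) = (2501·2501+278·150·150, 2501·150+150·2501) = (12510001,750300)

2501 150
12510001 750300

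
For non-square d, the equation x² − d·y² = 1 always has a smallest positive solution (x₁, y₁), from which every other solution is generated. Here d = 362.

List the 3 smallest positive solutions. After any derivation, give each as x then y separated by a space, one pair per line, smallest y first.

√362 = [19; 38, …], period ℓ=1 (odd) → k=1
i=0: a=19 ⇒ p=19, q=1
i=1: a=38 ⇒ p=723, q=38
(x₁, y₁) = (723, 38);  723² − 362·38² = 1 ✓
k=2:  x_2 = 723·723+362·38·38 = 1045457,  y_2 = 723·38+38·723 = 54948
k=3:  x_3 = 723·1045457+362·38·54948 = 1511730099,  y_3 = 723·54948+38·1045457 = 79454770

723 38
1045457 54948
1511730099 79454770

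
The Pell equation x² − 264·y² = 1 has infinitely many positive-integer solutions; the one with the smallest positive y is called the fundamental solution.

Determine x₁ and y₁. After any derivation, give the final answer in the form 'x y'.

[16; 4,32] for √264; ℓ=2 ⇒ convergent index 1
step 0: (16, 1)  from 16·(1,0) + (0,1)
step 1: (65, 4)  from 4·(16,1) + (1,0)
fundamental: x₁=65, y₁=4  (since 4225 − 264·16 = 1)

65 4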